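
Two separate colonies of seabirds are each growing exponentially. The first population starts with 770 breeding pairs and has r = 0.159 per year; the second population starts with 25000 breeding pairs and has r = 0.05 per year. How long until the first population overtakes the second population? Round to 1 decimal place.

31.9 years

Set 770·e^(0.159t) = 25000·e^(0.05t).
e^((0.159 − 0.05)t) = 25000/770 → e^(0.109·t) = 32.468.
0.109·t = ln(32.468) = 3.4802, so t = 3.4802/0.109 = 31.929.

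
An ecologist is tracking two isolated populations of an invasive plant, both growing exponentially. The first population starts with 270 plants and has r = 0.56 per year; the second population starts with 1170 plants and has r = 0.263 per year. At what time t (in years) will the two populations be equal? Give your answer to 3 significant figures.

Set 270·e^(0.56t) = 1170·e^(0.263t).
e^((0.56 − 0.263)t) = 1170/270 → e^(0.297·t) = 4.3333.
0.297·t = ln(4.3333) = 1.4663, so t = 1.4663/0.297 = 4.9372.

4.94 years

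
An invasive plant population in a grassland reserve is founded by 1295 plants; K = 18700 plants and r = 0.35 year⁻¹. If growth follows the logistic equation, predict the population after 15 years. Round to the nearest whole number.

A = (K − N₀)/N₀ = (18700 − 1295)/1295 = 13.44.
N(t) = K/(1 + A·e^(−rt)) = 18700/(1 + 13.44×e^(−0.35×15)).
e^(−5.25) = 0.0052475; denominator = 1 + 13.44×0.0052475 = 1.0705.
N = 18700/1.0705 = 17468.

17468 plants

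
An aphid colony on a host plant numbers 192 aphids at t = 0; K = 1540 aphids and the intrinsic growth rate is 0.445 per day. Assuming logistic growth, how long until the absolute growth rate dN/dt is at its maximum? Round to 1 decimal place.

Logistic growth is fastest at N = K/2 = 770.
A = (K − N₀)/N₀ = 7.0208. Set K/(1 + A·e^(−rt)) = K/2 → A·e^(−rt) = 1.
e^(−0.445t) = 1/7.0208 = 0.142433, so t = ln(7.0208)/0.445 = 1.9489/0.445 = 4.3795.

4.4 days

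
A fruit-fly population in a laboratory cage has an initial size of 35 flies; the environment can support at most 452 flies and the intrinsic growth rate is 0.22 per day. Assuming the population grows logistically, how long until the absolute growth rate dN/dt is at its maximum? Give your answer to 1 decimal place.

Logistic growth is fastest at N = K/2 = 226.
A = (K − N₀)/N₀ = 11.914. Set K/(1 + A·e^(−rt)) = K/2 → A·e^(−rt) = 1.
e^(−0.22t) = 1/11.914 = 0.0839329, so t = ln(11.914)/0.22 = 2.4777/0.22 = 11.262.

11.3 days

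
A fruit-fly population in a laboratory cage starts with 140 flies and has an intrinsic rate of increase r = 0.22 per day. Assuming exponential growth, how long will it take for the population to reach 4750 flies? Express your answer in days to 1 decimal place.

Set N₀·e^(rt) = 4750: e^(0.22·t) = 4750/140 = 33.929.
0.22·t = ln(33.929) = 3.5243, so t = 3.5243/0.22 = 16.019.

16.0 days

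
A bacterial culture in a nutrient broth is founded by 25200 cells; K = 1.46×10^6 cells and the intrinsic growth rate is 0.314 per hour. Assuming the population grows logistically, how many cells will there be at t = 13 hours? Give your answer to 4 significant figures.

744600 cells

A = (K − N₀)/N₀ = (1.46×10^6 − 25200)/25200 = 56.937.
N(t) = K/(1 + A·e^(−rt)) = 1.46×10^6/(1 + 56.937×e^(−0.314×13)).
e^(−4.082) = 0.016874; denominator = 1 + 56.937×0.016874 = 1.9607.
N = 1.46×10^6/1.9607 = 744621.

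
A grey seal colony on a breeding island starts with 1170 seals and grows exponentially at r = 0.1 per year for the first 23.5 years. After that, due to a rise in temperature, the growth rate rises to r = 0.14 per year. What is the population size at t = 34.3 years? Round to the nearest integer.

55646 seals

Phase 1: N(23.5) = 1170·e^(0.1×23.5) = 1170·e^2.35 = 12268.1.
Phase 2 runs for 34.3 − 23.5 = 10.8 years at r = 0.14.
N(34.3) = 12268.1·e^(0.14×10.8) = 12268.1·e^1.512 = 55645.6.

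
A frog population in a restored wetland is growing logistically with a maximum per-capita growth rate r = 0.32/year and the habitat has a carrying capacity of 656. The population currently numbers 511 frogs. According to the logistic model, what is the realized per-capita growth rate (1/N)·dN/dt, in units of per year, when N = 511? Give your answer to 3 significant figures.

0.0707 per year

(1/N)·dN/dt = r(1 − N/K) = 0.32 × (1 − 511/656).
= 0.32 × 0.22104 = 0.070732.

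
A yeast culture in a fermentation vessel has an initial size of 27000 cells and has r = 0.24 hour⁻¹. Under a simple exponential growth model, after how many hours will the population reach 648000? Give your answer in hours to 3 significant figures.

Set N₀·e^(rt) = 648000: e^(0.24·t) = 648000/27000 = 24.
0.24·t = ln(24) = 3.1781, so t = 3.1781/0.24 = 13.242.

13.2 hours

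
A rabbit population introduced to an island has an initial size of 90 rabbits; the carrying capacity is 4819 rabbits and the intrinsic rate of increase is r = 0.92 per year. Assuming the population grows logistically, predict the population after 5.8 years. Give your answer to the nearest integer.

3846 rabbits

A = (K − N₀)/N₀ = (4819 − 90)/90 = 52.544.
N(t) = K/(1 + A·e^(−rt)) = 4819/(1 + 52.544×e^(−0.92×5.8)).
e^(−5.336) = 0.0048151; denominator = 1 + 52.544×0.0048151 = 1.253.
N = 4819/1.253 = 3845.95.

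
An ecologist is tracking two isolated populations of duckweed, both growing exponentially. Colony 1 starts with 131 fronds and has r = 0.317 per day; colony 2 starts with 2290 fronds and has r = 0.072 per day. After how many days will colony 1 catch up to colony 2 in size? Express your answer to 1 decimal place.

11.7 days

Set 131·e^(0.317t) = 2290·e^(0.072t).
e^((0.317 − 0.072)t) = 2290/131 → e^(0.245·t) = 17.481.
0.245·t = ln(17.481) = 2.8611, so t = 2.8611/0.245 = 11.678.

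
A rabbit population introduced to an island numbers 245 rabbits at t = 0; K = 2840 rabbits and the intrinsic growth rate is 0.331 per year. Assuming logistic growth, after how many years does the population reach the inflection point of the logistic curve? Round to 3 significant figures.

7.13 years

Logistic growth is fastest at N = K/2 = 1420.
A = (K − N₀)/N₀ = 10.592. Set K/(1 + A·e^(−rt)) = K/2 → A·e^(−rt) = 1.
e^(−0.331t) = 1/10.592 = 0.0944123, so t = ln(10.592)/0.331 = 2.3601/0.331 = 7.1302.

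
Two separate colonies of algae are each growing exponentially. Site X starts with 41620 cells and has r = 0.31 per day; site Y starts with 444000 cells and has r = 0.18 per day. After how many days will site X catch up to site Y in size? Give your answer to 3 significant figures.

18.2 days

Set 41620·e^(0.31t) = 444000·e^(0.18t).
e^((0.31 − 0.18)t) = 444000/41620 → e^(0.13·t) = 10.668.
0.13·t = ln(10.668) = 2.3672, so t = 2.3672/0.13 = 18.21.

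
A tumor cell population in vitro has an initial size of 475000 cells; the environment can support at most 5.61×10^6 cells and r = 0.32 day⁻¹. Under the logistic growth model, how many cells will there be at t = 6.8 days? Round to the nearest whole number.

A = (K − N₀)/N₀ = (5.61×10^6 − 475000)/475000 = 10.811.
N(t) = K/(1 + A·e^(−rt)) = 5.61×10^6/(1 + 10.811×e^(−0.32×6.8)).
e^(−2.176) = 0.11349; denominator = 1 + 10.811×0.11349 = 2.2269.
N = 5.61×10^6/2.2269 = 2.519156×10^6.

2519156 cells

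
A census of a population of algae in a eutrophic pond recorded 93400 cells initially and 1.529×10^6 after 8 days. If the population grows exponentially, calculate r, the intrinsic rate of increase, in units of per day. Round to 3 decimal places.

From N(t) = N₀·e^(rt): e^(r·8) = 1.529×10^6/93400 = 16.37.
r·8 = ln(16.37) = 2.7955, so r = 2.7955/8 = 0.34943.

0.349 per day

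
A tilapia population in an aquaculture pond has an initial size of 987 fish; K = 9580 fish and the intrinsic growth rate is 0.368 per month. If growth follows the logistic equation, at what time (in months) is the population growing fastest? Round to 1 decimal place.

5.9 months

Logistic growth is fastest at N = K/2 = 4790.
A = (K − N₀)/N₀ = 8.7062. Set K/(1 + A·e^(−rt)) = K/2 → A·e^(−rt) = 1.
e^(−0.368t) = 1/8.7062 = 0.114861, so t = ln(8.7062)/0.368 = 2.164/0.368 = 5.8805.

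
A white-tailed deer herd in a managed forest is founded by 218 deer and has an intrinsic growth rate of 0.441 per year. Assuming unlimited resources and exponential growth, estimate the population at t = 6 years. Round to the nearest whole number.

3073 deer

N(t) = N₀·e^(rt) = 218 × e^(0.441×6) = 218 × e^2.646.
e^2.646 ≈ 14.098, so N ≈ 218 × 14.098 = 3073.26.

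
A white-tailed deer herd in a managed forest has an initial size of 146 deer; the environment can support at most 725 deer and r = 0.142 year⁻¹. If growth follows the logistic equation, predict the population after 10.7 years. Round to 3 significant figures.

A = (K − N₀)/N₀ = (725 − 146)/146 = 3.9658.
N(t) = K/(1 + A·e^(−rt)) = 725/(1 + 3.9658×e^(−0.142×10.7)).
e^(−1.519) = 0.21884; denominator = 1 + 3.9658×0.21884 = 1.8679.
N = 725/1.8679 = 388.141.

388 deer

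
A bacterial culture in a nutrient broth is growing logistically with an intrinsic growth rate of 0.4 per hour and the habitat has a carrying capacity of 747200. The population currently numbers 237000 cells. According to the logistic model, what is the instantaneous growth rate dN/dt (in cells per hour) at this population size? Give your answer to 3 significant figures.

dN/dt = rN(1 − N/K) = 0.4 × 237000 × (1 − 237000/747200).
1 − 237000/747200 = 0.68282; dN/dt = 0.4 × 237000 × 0.68282 = 64731.

64700 cells per hour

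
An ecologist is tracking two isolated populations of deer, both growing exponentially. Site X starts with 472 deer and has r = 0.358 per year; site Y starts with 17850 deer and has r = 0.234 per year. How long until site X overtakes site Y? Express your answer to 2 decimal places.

Set 472·e^(0.358t) = 17850·e^(0.234t).
e^((0.358 − 0.234)t) = 17850/472 → e^(0.124·t) = 37.818.
0.124·t = ln(37.818) = 3.6328, so t = 3.6328/0.124 = 29.297.

29.30 years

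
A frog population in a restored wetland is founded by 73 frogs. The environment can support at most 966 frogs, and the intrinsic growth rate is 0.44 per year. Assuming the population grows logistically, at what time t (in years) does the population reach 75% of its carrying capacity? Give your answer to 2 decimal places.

8.19 years

A = (K − N₀)/N₀ = (966 − 73)/73 = 12.233.
Solve 966/(1 + 12.233·e^(−0.44t)) = 724.5: 1 + 12.233·e^(−0.44t) = 1.3333, so e^(−0.44t) = 0.027249.
−0.44·t = ln(0.027249) = -3.6027, so t = 3.6027/0.44 = 8.188.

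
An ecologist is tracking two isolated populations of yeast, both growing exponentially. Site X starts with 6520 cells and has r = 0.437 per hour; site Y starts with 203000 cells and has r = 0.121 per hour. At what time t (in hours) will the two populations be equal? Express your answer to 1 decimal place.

10.9 hours

Set 6520·e^(0.437t) = 203000·e^(0.121t).
e^((0.437 − 0.121)t) = 203000/6520 → e^(0.316·t) = 31.135.
0.316·t = ln(31.135) = 3.4383, so t = 3.4383/0.316 = 10.881.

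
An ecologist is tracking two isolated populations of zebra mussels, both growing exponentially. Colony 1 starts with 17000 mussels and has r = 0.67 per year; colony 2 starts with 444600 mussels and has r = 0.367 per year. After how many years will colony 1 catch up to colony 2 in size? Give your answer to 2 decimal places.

Set 17000·e^(0.67t) = 444600·e^(0.367t).
e^((0.67 − 0.367)t) = 444600/17000 → e^(0.303·t) = 26.153.
0.303·t = ln(26.153) = 3.264, so t = 3.264/0.303 = 10.772.

10.77 years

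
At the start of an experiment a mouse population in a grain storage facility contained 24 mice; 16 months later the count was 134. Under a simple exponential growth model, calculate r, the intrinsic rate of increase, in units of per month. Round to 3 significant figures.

0.107 per month

From N(t) = N₀·e^(rt): e^(r·16) = 134/24 = 5.5833.
r·16 = ln(5.5833) = 1.7198, so r = 1.7198/16 = 0.10749.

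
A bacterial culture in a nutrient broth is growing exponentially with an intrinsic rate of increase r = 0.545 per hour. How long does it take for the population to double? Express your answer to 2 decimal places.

Doubling time t_d = ln(2)/r = 0.6931/0.545 = 1.2718.

1.27 hours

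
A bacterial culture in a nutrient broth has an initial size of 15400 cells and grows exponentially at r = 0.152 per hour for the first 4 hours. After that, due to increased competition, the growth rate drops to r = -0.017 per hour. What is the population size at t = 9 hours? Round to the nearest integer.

Phase 1: N(4) = 15400·e^(0.152×4) = 15400·e^0.608 = 28286.
Phase 2 runs for 9 − 4 = 5 hours at r = -0.017.
N(9) = 28286·e^(-0.017×5) = 28286·e^-0.085 = 25981.1.

25981 cells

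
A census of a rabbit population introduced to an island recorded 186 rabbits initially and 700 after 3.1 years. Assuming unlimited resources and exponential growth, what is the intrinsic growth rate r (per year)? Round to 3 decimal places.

0.428 per year

From N(t) = N₀·e^(rt): e^(r·3.1) = 700/186 = 3.7634.
r·3.1 = ln(3.7634) = 1.3253, so r = 1.3253/3.1 = 0.42753.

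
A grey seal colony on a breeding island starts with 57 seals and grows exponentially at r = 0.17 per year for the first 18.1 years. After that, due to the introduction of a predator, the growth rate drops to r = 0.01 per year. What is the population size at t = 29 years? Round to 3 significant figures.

1380 seals

Phase 1: N(18.1) = 57·e^(0.17×18.1) = 57·e^3.077 = 1236.51.
Phase 2 runs for 29 − 18.1 = 10.9 years at r = 0.01.
N(29) = 1236.51·e^(0.01×10.9) = 1236.51·e^0.109 = 1378.91.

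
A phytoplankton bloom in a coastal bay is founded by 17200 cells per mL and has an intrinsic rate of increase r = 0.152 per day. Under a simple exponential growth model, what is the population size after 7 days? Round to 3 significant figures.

N(t) = N₀·e^(rt) = 17200 × e^(0.152×7) = 17200 × e^1.064.
e^1.064 ≈ 2.8979, so N ≈ 17200 × 2.8979 = 49844.6.

49800 cells per mL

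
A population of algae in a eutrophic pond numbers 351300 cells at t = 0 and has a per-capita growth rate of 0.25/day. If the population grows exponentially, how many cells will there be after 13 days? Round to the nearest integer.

9060146 cells

N(t) = N₀·e^(rt) = 351300 × e^(0.25×13) = 351300 × e^3.25.
e^3.25 ≈ 25.79, so N ≈ 351300 × 25.79 = 9.060146×10^6.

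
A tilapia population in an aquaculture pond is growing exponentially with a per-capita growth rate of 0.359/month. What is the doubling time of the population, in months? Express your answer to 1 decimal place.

Doubling time t_d = ln(2)/r = 0.6931/0.359 = 1.9308.

1.9 months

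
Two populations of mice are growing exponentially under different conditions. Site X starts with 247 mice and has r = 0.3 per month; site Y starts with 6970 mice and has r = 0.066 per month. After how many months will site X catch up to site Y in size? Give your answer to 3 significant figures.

14.3 months

Set 247·e^(0.3t) = 6970·e^(0.066t).
e^((0.3 − 0.066)t) = 6970/247 → e^(0.234·t) = 28.219.
0.234·t = ln(28.219) = 3.34, so t = 3.34/0.234 = 14.273.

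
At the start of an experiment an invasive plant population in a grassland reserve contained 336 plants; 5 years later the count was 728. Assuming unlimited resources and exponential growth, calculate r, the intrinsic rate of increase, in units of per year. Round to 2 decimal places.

From N(t) = N₀·e^(rt): e^(r·5) = 728/336 = 2.1667.
r·5 = ln(2.1667) = 0.77319, so r = 0.77319/5 = 0.15464.

0.15 per year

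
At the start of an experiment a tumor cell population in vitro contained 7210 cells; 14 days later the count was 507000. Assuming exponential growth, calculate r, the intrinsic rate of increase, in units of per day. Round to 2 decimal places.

From N(t) = N₀·e^(rt): e^(r·14) = 507000/7210 = 70.319.
r·14 = ln(70.319) = 4.253, so r = 4.253/14 = 0.30379.

0.30 per day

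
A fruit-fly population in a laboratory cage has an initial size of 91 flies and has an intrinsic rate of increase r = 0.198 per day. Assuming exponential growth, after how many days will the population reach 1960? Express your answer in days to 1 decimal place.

15.5 days

Set N₀·e^(rt) = 1960: e^(0.198·t) = 1960/91 = 21.538.
0.198·t = ln(21.538) = 3.0698, so t = 3.0698/0.198 = 15.504.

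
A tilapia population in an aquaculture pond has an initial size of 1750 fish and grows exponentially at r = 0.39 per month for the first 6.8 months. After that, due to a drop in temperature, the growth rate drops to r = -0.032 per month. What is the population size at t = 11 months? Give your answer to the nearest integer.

Phase 1: N(6.8) = 1750·e^(0.39×6.8) = 1750·e^2.652 = 24819.2.
Phase 2 runs for 11 − 6.8 = 4.2 months at r = -0.032.
N(11) = 24819.2·e^(-0.032×4.2) = 24819.2·e^-0.1344 = 21697.9.

21698 fish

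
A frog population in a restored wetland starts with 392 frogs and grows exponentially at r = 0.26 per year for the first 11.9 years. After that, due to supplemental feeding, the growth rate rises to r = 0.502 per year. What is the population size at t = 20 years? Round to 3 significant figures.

Phase 1: N(11.9) = 392·e^(0.26×11.9) = 392·e^3.094 = 8649.54.
Phase 2 runs for 20 − 11.9 = 8.1 years at r = 0.502.
N(20) = 8649.54·e^(0.502×8.1) = 8649.54·e^4.066 = 504570.

505000 frogs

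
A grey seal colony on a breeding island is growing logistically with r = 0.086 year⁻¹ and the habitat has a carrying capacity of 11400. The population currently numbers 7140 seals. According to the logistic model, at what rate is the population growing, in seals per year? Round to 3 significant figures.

dN/dt = rN(1 − N/K) = 0.086 × 7140 × (1 − 7140/11400).
1 − 7140/11400 = 0.37368; dN/dt = 0.086 × 7140 × 0.37368 = 229.46.

229 seals per year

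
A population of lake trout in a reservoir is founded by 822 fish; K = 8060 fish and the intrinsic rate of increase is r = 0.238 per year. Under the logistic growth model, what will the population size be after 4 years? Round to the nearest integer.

1832 fish

A = (K − N₀)/N₀ = (8060 − 822)/822 = 8.8054.
N(t) = K/(1 + A·e^(−rt)) = 8060/(1 + 8.8054×e^(−0.238×4)).
e^(−0.952) = 0.38597; denominator = 1 + 8.8054×0.38597 = 4.3986.
N = 8060/4.3986 = 1832.41.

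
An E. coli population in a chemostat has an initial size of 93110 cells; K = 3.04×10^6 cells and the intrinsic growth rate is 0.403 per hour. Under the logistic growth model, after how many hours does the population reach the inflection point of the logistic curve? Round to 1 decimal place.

Logistic growth is fastest at N = K/2 = 1.52×10^6.
A = (K − N₀)/N₀ = 31.65. Set K/(1 + A·e^(−rt)) = K/2 → A·e^(−rt) = 1.
e^(−0.403t) = 1/31.65 = 0.031596, so t = ln(31.65)/0.403 = 3.4547/0.403 = 8.5725.

8.6 hours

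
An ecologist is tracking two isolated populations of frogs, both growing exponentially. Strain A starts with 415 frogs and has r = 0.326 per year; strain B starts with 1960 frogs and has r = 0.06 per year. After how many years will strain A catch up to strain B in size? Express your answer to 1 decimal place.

5.8 years

Set 415·e^(0.326t) = 1960·e^(0.06t).
e^((0.326 − 0.06)t) = 1960/415 → e^(0.266·t) = 4.7229.
0.266·t = ln(4.7229) = 1.5524, so t = 1.5524/0.266 = 5.8362.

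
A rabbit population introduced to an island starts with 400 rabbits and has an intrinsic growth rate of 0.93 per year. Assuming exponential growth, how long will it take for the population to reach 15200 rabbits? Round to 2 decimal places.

3.91 years

Set N₀·e^(rt) = 15200: e^(0.93·t) = 15200/400 = 38.
0.93·t = ln(38) = 3.6376, so t = 3.6376/0.93 = 3.9114.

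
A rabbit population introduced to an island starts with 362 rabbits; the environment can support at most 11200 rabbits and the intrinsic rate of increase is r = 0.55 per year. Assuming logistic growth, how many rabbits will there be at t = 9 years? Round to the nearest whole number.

A = (K − N₀)/N₀ = (11200 − 362)/362 = 29.939.
N(t) = K/(1 + A·e^(−rt)) = 11200/(1 + 29.939×e^(−0.55×9)).
e^(−4.95) = 0.0070834; denominator = 1 + 29.939×0.0070834 = 1.2121.
N = 11200/1.2121 = 9240.38.

9240 rabbits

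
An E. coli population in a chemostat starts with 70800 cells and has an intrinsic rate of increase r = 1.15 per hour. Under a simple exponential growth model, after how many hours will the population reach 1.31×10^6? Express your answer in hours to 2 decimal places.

2.54 hours

Set N₀·e^(rt) = 1.31×10^6: e^(1.15·t) = 1.31×10^6/70800 = 18.503.
1.15·t = ln(18.503) = 2.9179, so t = 2.9179/1.15 = 2.5373.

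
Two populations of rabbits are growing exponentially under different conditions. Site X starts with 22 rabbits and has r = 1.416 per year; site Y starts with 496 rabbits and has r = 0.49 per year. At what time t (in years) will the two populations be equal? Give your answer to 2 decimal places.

3.36 years

Set 22·e^(1.416t) = 496·e^(0.49t).
e^((1.416 − 0.49)t) = 496/22 → e^(0.926·t) = 22.545.
0.926·t = ln(22.545) = 3.1155, so t = 3.1155/0.926 = 3.3645.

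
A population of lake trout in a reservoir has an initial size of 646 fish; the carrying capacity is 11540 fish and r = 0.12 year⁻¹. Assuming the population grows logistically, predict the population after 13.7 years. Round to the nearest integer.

A = (K − N₀)/N₀ = (11540 − 646)/646 = 16.864.
N(t) = K/(1 + A·e^(−rt)) = 11540/(1 + 16.864×e^(−0.12×13.7)).
e^(−1.644) = 0.19321; denominator = 1 + 16.864×0.19321 = 4.2582.
N = 11540/4.2582 = 2710.08.

2710 fish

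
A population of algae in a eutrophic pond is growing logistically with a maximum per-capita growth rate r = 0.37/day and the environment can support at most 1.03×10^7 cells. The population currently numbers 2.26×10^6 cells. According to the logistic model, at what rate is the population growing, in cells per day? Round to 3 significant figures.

dN/dt = rN(1 − N/K) = 0.37 × 2.26×10^6 × (1 − 2.26×10^6/1.03×10^7).
1 − 2.26×10^6/1.03×10^7 = 0.78058; dN/dt = 0.37 × 2.26×10^6 × 0.78058 = 6.52723×10^5.

653000 cells per day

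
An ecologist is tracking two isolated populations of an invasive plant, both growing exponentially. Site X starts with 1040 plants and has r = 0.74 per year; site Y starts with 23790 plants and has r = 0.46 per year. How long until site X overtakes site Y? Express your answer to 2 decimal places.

Set 1040·e^(0.74t) = 23790·e^(0.46t).
e^((0.74 − 0.46)t) = 23790/1040 → e^(0.28·t) = 22.875.
0.28·t = ln(22.875) = 3.13, so t = 3.13/0.28 = 11.179.

11.18 years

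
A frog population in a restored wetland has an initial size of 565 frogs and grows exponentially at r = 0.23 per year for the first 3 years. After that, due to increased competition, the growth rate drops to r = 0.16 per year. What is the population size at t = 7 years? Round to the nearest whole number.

2136 frogs

Phase 1: N(3) = 565·e^(0.23×3) = 565·e^0.69 = 1126.45.
Phase 2 runs for 7 − 3 = 4 years at r = 0.16.
N(7) = 1126.45·e^(0.16×4) = 1126.45·e^0.64 = 2136.29.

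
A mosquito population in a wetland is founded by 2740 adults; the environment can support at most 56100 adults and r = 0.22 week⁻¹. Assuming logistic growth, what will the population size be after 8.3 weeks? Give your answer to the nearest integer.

13562 adults

A = (K − N₀)/N₀ = (56100 − 2740)/2740 = 19.474.
N(t) = K/(1 + A·e^(−rt)) = 56100/(1 + 19.474×e^(−0.22×8.3)).
e^(−1.826) = 0.16106; denominator = 1 + 19.474×0.16106 = 4.1365.
N = 56100/4.1365 = 13562.2.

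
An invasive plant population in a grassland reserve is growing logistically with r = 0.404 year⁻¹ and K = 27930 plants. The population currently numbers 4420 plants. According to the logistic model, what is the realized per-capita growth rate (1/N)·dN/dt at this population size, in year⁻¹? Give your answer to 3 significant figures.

0.340 per year

(1/N)·dN/dt = r(1 − N/K) = 0.404 × (1 − 4420/27930).
= 0.404 × 0.84175 = 0.34007.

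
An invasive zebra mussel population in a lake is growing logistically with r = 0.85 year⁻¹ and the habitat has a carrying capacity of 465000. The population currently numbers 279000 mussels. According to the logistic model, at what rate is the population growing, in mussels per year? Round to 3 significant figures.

dN/dt = rN(1 − N/K) = 0.85 × 279000 × (1 − 279000/465000).
1 − 279000/465000 = 0.4; dN/dt = 0.85 × 279000 × 0.4 = 94860.

94900 mussels per year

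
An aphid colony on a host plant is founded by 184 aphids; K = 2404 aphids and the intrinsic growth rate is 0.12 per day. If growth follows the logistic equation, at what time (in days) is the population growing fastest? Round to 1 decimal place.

Logistic growth is fastest at N = K/2 = 1202.
A = (K − N₀)/N₀ = 12.065. Set K/(1 + A·e^(−rt)) = K/2 → A·e^(−rt) = 1.
e^(−0.12t) = 1/12.065 = 0.0828829, so t = ln(12.065)/0.12 = 2.4903/0.12 = 20.753.

20.8 days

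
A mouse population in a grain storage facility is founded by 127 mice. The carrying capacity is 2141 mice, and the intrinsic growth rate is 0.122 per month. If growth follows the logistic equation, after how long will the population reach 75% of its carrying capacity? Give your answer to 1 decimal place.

A = (K − N₀)/N₀ = (2141 − 127)/127 = 15.858.
Solve 2141/(1 + 15.858·e^(−0.122t)) = 1605.75: 1 + 15.858·e^(−0.122t) = 1.3333, so e^(−0.122t) = 0.0210195.
−0.122·t = ln(0.0210195) = -3.8623, so t = 3.8623/0.122 = 31.658.

31.7 months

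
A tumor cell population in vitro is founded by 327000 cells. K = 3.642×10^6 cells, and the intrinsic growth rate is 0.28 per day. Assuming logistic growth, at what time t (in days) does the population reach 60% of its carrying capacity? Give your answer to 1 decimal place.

A = (K − N₀)/N₀ = (3.642×10^6 − 327000)/327000 = 10.138.
Solve 3.642×10^6/(1 + 10.138·e^(−0.28t)) = 2.1852×10^6: 1 + 10.138·e^(−0.28t) = 1.6667, so e^(−0.28t) = 0.0657617.
−0.28·t = ln(0.0657617) = -2.7217, so t = 2.7217/0.28 = 9.7204.

9.7 days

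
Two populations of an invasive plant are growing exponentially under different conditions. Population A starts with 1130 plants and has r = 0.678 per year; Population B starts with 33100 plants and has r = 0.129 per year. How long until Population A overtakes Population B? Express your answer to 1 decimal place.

6.2 years

Set 1130·e^(0.678t) = 33100·e^(0.129t).
e^((0.678 − 0.129)t) = 33100/1130 → e^(0.549·t) = 29.292.
0.549·t = ln(29.292) = 3.3773, so t = 3.3773/0.549 = 6.1518.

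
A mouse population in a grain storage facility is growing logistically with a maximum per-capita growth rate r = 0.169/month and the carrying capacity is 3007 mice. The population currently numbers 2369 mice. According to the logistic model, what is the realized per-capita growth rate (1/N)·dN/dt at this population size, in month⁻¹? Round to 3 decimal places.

(1/N)·dN/dt = r(1 − N/K) = 0.169 × (1 − 2369/3007).
= 0.169 × 0.21217 = 0.035857.

0.036 per month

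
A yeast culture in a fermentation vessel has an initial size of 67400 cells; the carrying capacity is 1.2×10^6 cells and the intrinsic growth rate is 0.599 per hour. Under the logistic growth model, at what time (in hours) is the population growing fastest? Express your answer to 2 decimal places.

Logistic growth is fastest at N = K/2 = 600000.
A = (K − N₀)/N₀ = 16.804. Set K/(1 + A·e^(−rt)) = K/2 → A·e^(−rt) = 1.
e^(−0.599t) = 1/16.804 = 0.0595091, so t = ln(16.804)/0.599 = 2.8216/0.599 = 4.7106.

4.71 hours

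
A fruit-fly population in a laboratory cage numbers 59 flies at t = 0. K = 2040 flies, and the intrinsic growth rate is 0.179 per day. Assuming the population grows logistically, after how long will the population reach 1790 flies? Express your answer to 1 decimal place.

30.6 days

A = (K − N₀)/N₀ = (2040 − 59)/59 = 33.576.
Solve 2040/(1 + 33.576·e^(−0.179t)) = 1790: 1 + 33.576·e^(−0.179t) = 1.1397, so e^(−0.179t) = 0.00415963.
−0.179·t = ln(0.00415963) = -5.4823, so t = 5.4823/0.179 = 30.628.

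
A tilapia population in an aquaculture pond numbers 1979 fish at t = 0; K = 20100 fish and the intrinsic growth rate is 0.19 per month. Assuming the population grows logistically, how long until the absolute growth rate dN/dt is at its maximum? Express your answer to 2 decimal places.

11.66 months

Logistic growth is fastest at N = K/2 = 10050.
A = (K − N₀)/N₀ = 9.1566. Set K/(1 + A·e^(−rt)) = K/2 → A·e^(−rt) = 1.
e^(−0.19t) = 1/9.1566 = 0.10921, so t = ln(9.1566)/0.19 = 2.2145/0.19 = 11.655.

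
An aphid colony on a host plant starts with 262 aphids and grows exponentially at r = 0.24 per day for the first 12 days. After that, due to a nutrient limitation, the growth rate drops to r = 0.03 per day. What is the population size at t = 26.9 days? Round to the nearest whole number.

Phase 1: N(12) = 262·e^(0.24×12) = 262·e^2.88 = 4667.34.
Phase 2 runs for 26.9 − 12 = 14.9 days at r = 0.03.
N(26.9) = 4667.34·e^(0.03×14.9) = 4667.34·e^0.447 = 7297.92.

7298 aphids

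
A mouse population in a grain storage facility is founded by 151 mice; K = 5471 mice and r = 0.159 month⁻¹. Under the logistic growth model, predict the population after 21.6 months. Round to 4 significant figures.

A = (K − N₀)/N₀ = (5471 − 151)/151 = 35.232.
N(t) = K/(1 + A·e^(−rt)) = 5471/(1 + 35.232×e^(−0.159×21.6)).
e^(−3.434) = 0.032245; denominator = 1 + 35.232×0.032245 = 2.136.
N = 5471/2.136 = 2561.28.

2561 mice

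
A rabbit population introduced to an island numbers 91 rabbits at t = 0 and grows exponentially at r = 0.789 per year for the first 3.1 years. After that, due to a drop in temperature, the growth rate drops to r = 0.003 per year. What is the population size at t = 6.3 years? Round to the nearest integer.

Phase 1: N(3.1) = 91·e^(0.789×3.1) = 91·e^2.446 = 1050.22.
Phase 2 runs for 6.3 − 3.1 = 3.2 years at r = 0.003.
N(6.3) = 1050.22·e^(0.003×3.2) = 1050.22·e^0.0096 = 1060.36.

1060 rabbits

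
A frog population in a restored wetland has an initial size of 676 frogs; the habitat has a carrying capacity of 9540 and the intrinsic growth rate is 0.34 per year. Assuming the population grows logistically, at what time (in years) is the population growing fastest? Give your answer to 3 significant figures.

7.57 years

Logistic growth is fastest at N = K/2 = 4770.
A = (K − N₀)/N₀ = 13.112. Set K/(1 + A·e^(−rt)) = K/2 → A·e^(−rt) = 1.
e^(−0.34t) = 1/13.112 = 0.0762635, so t = ln(13.112)/0.34 = 2.5736/0.34 = 7.5693.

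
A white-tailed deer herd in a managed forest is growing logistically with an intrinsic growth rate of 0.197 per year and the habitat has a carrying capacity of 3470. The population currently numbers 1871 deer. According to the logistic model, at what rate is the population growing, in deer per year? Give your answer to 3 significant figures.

dN/dt = rN(1 − N/K) = 0.197 × 1871 × (1 − 1871/3470).
1 − 1871/3470 = 0.46081; dN/dt = 0.197 × 1871 × 0.46081 = 169.85.

170 deer per year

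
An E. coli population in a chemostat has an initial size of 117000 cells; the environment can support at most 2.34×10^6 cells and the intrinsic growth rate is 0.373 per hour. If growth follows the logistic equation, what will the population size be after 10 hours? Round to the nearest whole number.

1607293 cells

A = (K − N₀)/N₀ = (2.34×10^6 − 117000)/117000 = 19.
N(t) = K/(1 + A·e^(−rt)) = 2.34×10^6/(1 + 19×e^(−0.373×10)).
e^(−3.73) = 0.023993; denominator = 1 + 19×0.023993 = 1.4559.
N = 2.34×10^6/1.4559 = 1.607293×10^6.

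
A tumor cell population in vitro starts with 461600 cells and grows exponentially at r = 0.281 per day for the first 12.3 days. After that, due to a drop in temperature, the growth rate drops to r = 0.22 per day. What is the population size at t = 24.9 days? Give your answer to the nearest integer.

Phase 1: N(12.3) = 461600·e^(0.281×12.3) = 461600·e^3.456 = 1.463248×10^7.
Phase 2 runs for 24.9 − 12.3 = 12.6 days at r = 0.22.
N(24.9) = 1.463248×10^7·e^(0.22×12.6) = 1.463248×10^7·e^2.772 = 2.339818×10^8.

233981824 cells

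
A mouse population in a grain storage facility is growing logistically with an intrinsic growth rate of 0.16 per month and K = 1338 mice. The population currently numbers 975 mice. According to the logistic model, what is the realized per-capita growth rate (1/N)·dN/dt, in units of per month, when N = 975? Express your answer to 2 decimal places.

0.04 per month

(1/N)·dN/dt = r(1 − N/K) = 0.16 × (1 − 975/1338).
= 0.16 × 0.2713 = 0.043408.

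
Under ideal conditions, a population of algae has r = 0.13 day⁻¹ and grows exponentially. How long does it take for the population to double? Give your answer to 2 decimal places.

5.33 days

Doubling time t_d = ln(2)/r = 0.6931/0.13 = 5.3319.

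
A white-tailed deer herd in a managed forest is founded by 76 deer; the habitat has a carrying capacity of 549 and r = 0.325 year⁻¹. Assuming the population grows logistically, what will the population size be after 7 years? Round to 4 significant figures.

A = (K − N₀)/N₀ = (549 − 76)/76 = 6.2237.
N(t) = K/(1 + A·e^(−rt)) = 549/(1 + 6.2237×e^(−0.325×7)).
e^(−2.275) = 0.1028; denominator = 1 + 6.2237×0.1028 = 1.6398.
N = 549/1.6398 = 334.802.

334.8 deer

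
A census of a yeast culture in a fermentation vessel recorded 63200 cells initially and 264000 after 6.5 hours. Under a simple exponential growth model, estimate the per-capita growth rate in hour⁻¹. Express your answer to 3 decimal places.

0.220 per hour

From N(t) = N₀·e^(rt): e^(r·6.5) = 264000/63200 = 4.1772.
r·6.5 = ln(4.1772) = 1.4296, so r = 1.4296/6.5 = 0.21995.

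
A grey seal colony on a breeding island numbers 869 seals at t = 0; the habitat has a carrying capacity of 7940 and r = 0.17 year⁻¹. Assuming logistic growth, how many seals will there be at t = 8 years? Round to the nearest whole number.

A = (K − N₀)/N₀ = (7940 − 869)/869 = 8.1369.
N(t) = K/(1 + A·e^(−rt)) = 7940/(1 + 8.1369×e^(−0.17×8)).
e^(−1.36) = 0.25666; denominator = 1 + 8.1369×0.25666 = 3.0884.
N = 7940/3.0884 = 2570.88.

2571 seals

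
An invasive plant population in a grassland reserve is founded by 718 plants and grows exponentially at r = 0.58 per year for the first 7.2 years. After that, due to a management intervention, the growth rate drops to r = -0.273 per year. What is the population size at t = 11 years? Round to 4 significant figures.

16570 plants

Phase 1: N(7.2) = 718·e^(0.58×7.2) = 718·e^4.176 = 46745.3.
Phase 2 runs for 11 − 7.2 = 3.8 years at r = -0.273.
N(11) = 46745.3·e^(-0.273×3.8) = 46745.3·e^-1.037 = 16565.4.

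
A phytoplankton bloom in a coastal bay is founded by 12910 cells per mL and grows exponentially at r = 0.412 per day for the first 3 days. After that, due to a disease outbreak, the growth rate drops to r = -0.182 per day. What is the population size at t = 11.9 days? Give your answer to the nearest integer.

Phase 1: N(3) = 12910·e^(0.412×3) = 12910·e^1.236 = 44433.9.
Phase 2 runs for 11.9 − 3 = 8.9 days at r = -0.182.
N(11.9) = 44433.9·e^(-0.182×8.9) = 44433.9·e^-1.62 = 8795.17.

8795 cells per mL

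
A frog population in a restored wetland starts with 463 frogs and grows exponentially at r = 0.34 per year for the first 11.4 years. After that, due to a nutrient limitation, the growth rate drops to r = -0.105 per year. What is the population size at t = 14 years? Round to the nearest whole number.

16996 frogs

Phase 1: N(11.4) = 463·e^(0.34×11.4) = 463·e^3.876 = 22330.9.
Phase 2 runs for 14 − 11.4 = 2.6 years at r = -0.105.
N(14) = 22330.9·e^(-0.105×2.6) = 22330.9·e^-0.273 = 16995.9.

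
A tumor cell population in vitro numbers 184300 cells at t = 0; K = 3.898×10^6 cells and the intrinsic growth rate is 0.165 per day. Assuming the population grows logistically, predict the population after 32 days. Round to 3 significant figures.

A = (K − N₀)/N₀ = (3.898×10^6 − 184300)/184300 = 20.15.
N(t) = K/(1 + A·e^(−rt)) = 3.898×10^6/(1 + 20.15×e^(−0.165×32)).
e^(−5.28) = 0.0050924; denominator = 1 + 20.15×0.0050924 = 1.1026.
N = 3.898×10^6/1.1026 = 3.535235×10^6.

3540000 cells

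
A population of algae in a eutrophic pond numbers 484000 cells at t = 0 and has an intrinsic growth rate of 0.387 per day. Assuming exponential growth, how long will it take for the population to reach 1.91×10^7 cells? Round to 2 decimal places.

9.50 days

Set N₀·e^(rt) = 1.91×10^7: e^(0.387·t) = 1.91×10^7/484000 = 39.463.
0.387·t = ln(39.463) = 3.6754, so t = 3.6754/0.387 = 9.4971.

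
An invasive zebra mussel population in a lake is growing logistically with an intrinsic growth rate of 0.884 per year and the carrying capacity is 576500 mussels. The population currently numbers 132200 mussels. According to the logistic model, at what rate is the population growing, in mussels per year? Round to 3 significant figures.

90100 mussels per year

dN/dt = rN(1 − N/K) = 0.884 × 132200 × (1 − 132200/576500).
1 − 132200/576500 = 0.77069; dN/dt = 0.884 × 132200 × 0.77069 = 90066.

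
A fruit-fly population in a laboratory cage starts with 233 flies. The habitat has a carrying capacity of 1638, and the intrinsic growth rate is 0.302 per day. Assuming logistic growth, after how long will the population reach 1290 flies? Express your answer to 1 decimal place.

A = (K − N₀)/N₀ = (1638 − 233)/233 = 6.03.
Solve 1638/(1 + 6.03·e^(−0.302t)) = 1290: 1 + 6.03·e^(−0.302t) = 1.2698, so e^(−0.302t) = 0.0447372.
−0.302·t = ln(0.0447372) = -3.1069, so t = 3.1069/0.302 = 10.288.

10.3 days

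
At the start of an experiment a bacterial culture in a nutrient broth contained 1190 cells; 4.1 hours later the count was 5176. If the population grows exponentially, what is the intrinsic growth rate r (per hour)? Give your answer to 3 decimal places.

0.359 per hour

From N(t) = N₀·e^(rt): e^(r·4.1) = 5176/1190 = 4.3496.
r·4.1 = ln(4.3496) = 1.4701, so r = 1.4701/4.1 = 0.35856.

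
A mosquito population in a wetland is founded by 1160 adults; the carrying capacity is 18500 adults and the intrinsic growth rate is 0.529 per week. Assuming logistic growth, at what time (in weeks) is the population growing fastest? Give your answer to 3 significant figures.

5.11 weeks

Logistic growth is fastest at N = K/2 = 9250.
A = (K − N₀)/N₀ = 14.948. Set K/(1 + A·e^(−rt)) = K/2 → A·e^(−rt) = 1.
e^(−0.529t) = 1/14.948 = 0.0668973, so t = ln(14.948)/0.529 = 2.7046/0.529 = 5.1127.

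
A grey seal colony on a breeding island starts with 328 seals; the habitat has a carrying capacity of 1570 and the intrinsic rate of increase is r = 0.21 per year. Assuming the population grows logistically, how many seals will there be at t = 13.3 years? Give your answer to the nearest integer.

A = (K − N₀)/N₀ = (1570 − 328)/328 = 3.7866.
N(t) = K/(1 + A·e^(−rt)) = 1570/(1 + 3.7866×e^(−0.21×13.3)).
e^(−2.793) = 0.061237; denominator = 1 + 3.7866×0.061237 = 1.2319.
N = 1570/1.2319 = 1274.47.

1274 seals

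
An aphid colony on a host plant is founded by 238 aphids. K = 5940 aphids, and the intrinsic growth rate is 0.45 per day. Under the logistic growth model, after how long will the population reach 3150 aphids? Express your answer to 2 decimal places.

A = (K − N₀)/N₀ = (5940 − 238)/238 = 23.958.
Solve 5940/(1 + 23.958·e^(−0.45t)) = 3150: 1 + 23.958·e^(−0.45t) = 1.8857, so e^(−0.45t) = 0.0369695.
−0.45·t = ln(0.0369695) = -3.2977, so t = 3.2977/0.45 = 7.3281.

7.33 days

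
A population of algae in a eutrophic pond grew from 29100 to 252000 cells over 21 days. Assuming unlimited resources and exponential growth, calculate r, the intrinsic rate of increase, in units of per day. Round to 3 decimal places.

From N(t) = N₀·e^(rt): e^(r·21) = 252000/29100 = 8.6598.
r·21 = ln(8.6598) = 2.1587, so r = 2.1587/21 = 0.10279.

0.103 per day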